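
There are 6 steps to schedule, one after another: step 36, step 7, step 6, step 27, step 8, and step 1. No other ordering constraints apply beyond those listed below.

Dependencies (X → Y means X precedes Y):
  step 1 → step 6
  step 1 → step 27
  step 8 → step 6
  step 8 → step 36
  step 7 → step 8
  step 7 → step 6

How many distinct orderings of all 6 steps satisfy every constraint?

26

2 steps have no prerequisites (step 7, step 1), so any of them could come first.
Enumerating by repeatedly choosing an available step (one whose prerequisites are all placed) gives 26 distinct complete orderings.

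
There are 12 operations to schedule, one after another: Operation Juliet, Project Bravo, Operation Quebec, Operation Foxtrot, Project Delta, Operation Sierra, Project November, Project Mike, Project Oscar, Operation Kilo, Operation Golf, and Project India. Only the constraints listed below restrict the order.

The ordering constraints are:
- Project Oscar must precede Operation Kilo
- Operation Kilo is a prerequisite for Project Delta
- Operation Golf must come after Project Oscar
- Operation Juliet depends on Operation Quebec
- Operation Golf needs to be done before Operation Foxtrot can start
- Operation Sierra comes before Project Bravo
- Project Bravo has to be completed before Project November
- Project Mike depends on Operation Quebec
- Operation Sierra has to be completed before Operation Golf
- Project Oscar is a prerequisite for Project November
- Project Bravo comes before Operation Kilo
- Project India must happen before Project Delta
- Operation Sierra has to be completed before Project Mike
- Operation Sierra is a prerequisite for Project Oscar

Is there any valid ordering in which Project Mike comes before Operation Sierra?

No

Following Operation Sierra → Project Mike, Operation Sierra must precede Project Mike in every valid ordering.
So no valid ordering can have Project Mike before Operation Sierra.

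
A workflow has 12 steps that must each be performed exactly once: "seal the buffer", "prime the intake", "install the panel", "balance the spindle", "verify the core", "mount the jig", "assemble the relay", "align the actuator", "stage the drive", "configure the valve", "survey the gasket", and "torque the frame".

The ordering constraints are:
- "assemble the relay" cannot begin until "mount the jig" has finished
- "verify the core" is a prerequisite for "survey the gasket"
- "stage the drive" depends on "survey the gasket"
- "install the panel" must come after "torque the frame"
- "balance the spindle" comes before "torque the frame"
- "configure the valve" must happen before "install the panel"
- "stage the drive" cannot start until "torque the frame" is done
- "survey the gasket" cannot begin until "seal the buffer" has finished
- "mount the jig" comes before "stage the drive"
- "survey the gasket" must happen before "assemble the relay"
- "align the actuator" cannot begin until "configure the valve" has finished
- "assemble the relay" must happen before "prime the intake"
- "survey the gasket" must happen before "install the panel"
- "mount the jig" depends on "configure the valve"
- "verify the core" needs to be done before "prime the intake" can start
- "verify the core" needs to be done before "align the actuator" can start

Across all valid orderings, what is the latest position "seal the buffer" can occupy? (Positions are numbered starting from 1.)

7

The steps that are forced after "seal the buffer", directly or by a chain of constraints, are "prime the intake", "install the panel", "assemble the relay", "stage the drive", "survey the gasket". That's 5 steps.
So at least 5 steps follow "seal the buffer", putting "seal the buffer" no later than position 7. That position is achievable by scheduling everything else first.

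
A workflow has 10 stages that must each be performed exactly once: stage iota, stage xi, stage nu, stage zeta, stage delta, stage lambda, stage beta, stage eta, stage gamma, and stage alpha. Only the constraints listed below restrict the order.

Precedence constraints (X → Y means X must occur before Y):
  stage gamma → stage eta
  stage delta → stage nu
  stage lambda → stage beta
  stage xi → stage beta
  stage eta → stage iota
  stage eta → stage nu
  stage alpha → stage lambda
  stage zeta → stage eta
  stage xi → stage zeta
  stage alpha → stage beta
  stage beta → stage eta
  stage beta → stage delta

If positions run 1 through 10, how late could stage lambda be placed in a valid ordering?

Every stage that must follow stage lambda has to come after it. Tracing all chains starting from stage lambda, those stages are: stage iota, stage nu, stage delta, stage beta, stage eta — 5 in total.
With 5 mandatory successors out of 10 stages total, the latest slot for stage lambda is 10−5 = 5, and it's reachable by doing all non-successors before stage lambda.

5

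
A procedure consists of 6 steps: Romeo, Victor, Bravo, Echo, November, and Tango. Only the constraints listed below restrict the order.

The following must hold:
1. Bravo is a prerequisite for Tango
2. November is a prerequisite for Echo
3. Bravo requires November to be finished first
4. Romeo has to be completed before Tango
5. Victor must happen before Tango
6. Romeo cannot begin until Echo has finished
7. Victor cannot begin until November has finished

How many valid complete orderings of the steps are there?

Only November has no prerequisites, so it must go first.
Enumerating by repeatedly choosing an available step (one whose prerequisites are all placed) gives 12 distinct complete orderings.

12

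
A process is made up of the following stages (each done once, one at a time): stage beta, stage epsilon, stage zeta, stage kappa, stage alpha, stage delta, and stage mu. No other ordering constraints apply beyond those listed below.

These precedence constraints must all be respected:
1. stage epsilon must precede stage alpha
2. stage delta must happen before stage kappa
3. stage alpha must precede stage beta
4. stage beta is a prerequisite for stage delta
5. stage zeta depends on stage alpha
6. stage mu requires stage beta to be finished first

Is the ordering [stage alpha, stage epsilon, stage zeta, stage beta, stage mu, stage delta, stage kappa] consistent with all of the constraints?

No

Here stage epsilon comes after stage alpha.
But one of the constraints requires stage epsilon before stage alpha, so this ordering violates it.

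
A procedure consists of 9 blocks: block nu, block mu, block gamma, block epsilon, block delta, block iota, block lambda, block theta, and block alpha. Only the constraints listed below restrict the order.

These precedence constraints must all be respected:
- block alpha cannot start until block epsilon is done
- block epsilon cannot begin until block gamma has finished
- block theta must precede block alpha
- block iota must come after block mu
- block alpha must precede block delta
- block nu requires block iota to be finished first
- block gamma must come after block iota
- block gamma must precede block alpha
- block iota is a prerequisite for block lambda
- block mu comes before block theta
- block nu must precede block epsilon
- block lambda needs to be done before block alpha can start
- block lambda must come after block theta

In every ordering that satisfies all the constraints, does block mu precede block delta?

Yes

Chaining the stated constraints: block mu → block theta → block alpha → block delta.
So block mu must precede block delta in any valid ordering.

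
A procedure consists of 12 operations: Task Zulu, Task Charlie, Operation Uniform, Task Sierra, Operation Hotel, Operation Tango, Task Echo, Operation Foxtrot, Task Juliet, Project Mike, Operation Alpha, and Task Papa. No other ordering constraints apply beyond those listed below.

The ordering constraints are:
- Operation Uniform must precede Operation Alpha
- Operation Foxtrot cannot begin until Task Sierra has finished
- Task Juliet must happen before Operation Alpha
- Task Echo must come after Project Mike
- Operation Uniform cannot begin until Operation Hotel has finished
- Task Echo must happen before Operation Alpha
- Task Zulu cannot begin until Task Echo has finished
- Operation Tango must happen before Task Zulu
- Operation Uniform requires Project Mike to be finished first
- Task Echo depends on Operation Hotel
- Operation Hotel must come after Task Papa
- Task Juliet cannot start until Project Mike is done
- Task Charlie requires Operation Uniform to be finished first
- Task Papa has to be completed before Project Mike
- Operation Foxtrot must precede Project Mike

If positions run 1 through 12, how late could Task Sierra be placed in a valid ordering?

4

Every operation that must follow Task Sierra has to come after it. Tracing all chains starting from Task Sierra, those operations are: Task Zulu, Task Charlie, Operation Uniform, Task Echo, Operation Foxtrot, Task Juliet, Project Mike, Operation Alpha — 8 in total.
With 8 mandatory successors out of 12 operations total, the latest slot for Task Sierra is 12−8 = 4, and it's reachable by doing all non-successors before Task Sierra.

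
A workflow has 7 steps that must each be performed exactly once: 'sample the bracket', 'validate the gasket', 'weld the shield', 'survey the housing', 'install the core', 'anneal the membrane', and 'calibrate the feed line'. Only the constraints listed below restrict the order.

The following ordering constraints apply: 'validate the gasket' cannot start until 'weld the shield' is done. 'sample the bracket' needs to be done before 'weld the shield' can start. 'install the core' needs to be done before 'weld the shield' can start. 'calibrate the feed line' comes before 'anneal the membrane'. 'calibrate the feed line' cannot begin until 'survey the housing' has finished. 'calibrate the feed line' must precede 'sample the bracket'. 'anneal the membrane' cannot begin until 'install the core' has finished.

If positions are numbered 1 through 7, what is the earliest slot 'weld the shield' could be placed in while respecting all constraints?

Working backwards through the constraints from 'weld the shield', its full set of required predecessors is 'sample the bracket', 'survey the housing', 'install the core', 'calibrate the feed line' — 4 of them.
With 4 mandatory predecessors, the earliest 'weld the shield' can sit is position 4+1 = 5, and placing just those 4 first achieves it.

5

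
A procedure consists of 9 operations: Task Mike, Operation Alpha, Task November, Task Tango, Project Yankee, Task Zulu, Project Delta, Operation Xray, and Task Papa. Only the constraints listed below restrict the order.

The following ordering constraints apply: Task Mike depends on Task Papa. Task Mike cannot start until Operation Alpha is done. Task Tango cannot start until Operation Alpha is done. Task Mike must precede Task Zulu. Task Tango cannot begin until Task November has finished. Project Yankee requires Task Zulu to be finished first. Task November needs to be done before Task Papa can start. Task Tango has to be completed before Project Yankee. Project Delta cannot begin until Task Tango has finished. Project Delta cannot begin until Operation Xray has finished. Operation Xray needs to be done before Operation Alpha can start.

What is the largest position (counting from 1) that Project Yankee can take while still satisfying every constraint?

9

Project Yankee has no required successors, so nothing stops it from going last (position 9).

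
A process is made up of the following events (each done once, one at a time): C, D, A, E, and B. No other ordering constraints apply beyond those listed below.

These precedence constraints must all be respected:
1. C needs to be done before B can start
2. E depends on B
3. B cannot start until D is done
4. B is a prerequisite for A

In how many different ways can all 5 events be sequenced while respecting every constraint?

2 events have no prerequisites (C, D), so any of them could come first.
Enumerating by repeatedly choosing an available event (one whose prerequisites are all placed) gives 4 distinct complete orderings.

4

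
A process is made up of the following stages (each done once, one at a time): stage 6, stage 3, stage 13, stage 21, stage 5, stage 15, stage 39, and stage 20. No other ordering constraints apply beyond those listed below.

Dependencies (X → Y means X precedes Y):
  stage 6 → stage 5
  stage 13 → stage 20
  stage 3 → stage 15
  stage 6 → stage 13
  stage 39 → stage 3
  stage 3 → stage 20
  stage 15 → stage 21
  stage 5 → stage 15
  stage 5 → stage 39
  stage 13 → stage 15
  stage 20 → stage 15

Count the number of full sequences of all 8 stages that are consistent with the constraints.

Stage 6 is the only stage with nothing required before it, so every ordering starts there.
Counting all ways to extend the partial order to a total order gives 4.

4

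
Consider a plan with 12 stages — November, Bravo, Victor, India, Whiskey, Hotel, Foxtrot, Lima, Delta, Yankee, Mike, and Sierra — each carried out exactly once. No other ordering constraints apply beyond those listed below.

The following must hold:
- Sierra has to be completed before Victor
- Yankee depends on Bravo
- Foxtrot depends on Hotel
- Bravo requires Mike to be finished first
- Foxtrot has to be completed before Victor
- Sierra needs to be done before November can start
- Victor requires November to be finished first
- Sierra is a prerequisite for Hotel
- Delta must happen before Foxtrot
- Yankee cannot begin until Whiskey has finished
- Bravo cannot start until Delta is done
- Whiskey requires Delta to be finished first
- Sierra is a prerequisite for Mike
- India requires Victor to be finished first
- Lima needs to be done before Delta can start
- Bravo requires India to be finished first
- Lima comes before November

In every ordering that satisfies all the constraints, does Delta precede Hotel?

No

Nothing in the constraints links Delta and Hotel; they are unordered relative to each other.
There exist valid orderings with Hotel before Delta, so Delta is not required to come first.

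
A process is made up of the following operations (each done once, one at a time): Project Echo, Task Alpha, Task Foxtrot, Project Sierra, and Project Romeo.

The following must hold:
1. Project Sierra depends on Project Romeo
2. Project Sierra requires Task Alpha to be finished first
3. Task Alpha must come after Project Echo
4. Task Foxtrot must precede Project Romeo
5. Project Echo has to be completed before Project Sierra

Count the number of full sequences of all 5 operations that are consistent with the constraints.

6

2 operations have no prerequisites (Project Echo, Task Foxtrot), so any of them could come first.
Systematically extending each partial ordering one operation at a time and counting, there are 6 complete orderings.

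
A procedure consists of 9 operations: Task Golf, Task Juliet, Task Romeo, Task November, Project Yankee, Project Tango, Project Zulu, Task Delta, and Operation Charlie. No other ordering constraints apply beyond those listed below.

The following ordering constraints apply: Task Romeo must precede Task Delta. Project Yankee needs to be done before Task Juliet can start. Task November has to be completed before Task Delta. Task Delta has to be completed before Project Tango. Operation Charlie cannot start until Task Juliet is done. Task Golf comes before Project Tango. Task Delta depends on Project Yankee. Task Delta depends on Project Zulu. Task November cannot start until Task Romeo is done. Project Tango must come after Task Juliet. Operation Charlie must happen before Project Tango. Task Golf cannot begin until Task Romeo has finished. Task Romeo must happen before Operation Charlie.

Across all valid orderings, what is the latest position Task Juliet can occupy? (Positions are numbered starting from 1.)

Following every chain forward from Task Juliet, the operations that must come later are Project Tango, Operation Charlie — 2 of them.
So at least 2 operations follow Task Juliet, putting Task Juliet no later than position 7. That position is achievable by scheduling everything else first.

7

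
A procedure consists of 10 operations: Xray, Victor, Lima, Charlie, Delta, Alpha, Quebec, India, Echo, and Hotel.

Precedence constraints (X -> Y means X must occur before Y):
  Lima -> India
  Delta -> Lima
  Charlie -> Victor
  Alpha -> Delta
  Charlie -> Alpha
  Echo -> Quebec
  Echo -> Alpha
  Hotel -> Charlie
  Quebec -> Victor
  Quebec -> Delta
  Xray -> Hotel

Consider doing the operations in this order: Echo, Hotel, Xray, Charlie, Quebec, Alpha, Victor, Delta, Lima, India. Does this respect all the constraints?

The sequence places Hotel ahead of Xray.
Since Xray is required before Hotel, the ordering is invalid.

No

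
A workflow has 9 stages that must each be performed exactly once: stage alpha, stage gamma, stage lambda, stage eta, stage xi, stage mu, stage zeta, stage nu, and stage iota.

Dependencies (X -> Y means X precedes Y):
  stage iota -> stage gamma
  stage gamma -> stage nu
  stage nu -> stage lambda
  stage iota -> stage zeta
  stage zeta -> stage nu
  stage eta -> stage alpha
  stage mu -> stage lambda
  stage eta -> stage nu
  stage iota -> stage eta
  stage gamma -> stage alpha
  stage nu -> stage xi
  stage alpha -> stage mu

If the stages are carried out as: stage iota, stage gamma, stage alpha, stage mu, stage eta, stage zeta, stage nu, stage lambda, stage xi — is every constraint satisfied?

Here stage eta comes after stage alpha.
But one of the constraints requires stage eta before stage alpha, so this ordering violates it.

No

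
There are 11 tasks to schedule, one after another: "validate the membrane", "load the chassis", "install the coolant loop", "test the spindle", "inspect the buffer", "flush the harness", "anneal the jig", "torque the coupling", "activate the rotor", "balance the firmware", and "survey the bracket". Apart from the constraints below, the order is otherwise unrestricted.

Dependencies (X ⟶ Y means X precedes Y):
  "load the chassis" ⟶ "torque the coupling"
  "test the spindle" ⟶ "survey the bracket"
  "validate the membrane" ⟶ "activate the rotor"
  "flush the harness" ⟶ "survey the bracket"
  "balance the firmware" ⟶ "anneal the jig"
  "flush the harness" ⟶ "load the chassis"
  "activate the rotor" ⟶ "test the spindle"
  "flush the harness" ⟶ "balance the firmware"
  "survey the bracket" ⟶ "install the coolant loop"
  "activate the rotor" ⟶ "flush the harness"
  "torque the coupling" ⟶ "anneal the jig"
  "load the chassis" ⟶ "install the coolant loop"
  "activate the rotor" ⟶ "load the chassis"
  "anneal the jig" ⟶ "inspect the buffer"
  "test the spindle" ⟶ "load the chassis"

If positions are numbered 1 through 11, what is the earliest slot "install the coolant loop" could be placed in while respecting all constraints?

7

The tasks that are forced before "install the coolant loop", directly or transitively, are "validate the membrane", "load the chassis", "test the spindle", "flush the harness", "activate the rotor", "survey the bracket". That's 6 tasks.
With 6 mandatory predecessors, the earliest "install the coolant loop" can sit is position 6+1 = 7, and placing just those 6 first achieves it.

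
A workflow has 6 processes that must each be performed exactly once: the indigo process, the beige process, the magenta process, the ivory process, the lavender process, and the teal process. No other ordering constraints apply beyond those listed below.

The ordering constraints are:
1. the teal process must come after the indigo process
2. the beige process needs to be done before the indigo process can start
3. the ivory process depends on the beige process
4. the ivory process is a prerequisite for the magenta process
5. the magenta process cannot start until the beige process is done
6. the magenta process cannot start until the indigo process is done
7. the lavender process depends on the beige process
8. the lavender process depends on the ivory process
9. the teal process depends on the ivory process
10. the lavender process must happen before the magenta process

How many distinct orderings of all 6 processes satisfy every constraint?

Only the beige process has no prerequisites, so it must go first.
Counting all ways to extend the partial order to a total order gives 8.

8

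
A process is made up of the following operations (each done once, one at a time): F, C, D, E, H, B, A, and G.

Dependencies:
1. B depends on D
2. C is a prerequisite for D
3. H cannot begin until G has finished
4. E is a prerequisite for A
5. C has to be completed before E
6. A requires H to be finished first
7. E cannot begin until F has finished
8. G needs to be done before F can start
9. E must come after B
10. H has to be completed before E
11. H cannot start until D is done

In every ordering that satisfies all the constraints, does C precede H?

Yes

Tracing the constraints gives a chain: C → D → H.
Hence C necessarily comes before H.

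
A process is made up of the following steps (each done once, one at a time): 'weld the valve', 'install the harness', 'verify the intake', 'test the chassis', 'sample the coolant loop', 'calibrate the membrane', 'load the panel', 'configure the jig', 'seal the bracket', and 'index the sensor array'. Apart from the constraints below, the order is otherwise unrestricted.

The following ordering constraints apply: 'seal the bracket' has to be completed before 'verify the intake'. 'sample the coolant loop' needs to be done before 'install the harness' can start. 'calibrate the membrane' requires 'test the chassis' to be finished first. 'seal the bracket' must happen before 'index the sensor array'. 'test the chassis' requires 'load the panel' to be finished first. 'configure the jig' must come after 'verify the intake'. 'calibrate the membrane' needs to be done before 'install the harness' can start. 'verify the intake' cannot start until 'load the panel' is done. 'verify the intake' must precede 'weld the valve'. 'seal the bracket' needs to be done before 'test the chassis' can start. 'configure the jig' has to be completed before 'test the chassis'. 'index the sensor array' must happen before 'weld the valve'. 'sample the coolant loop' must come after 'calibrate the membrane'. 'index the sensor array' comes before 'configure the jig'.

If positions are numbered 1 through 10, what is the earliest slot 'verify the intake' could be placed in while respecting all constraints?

3

Every step that must precede 'verify the intake' has to come before it. Tracing all chains that end at 'verify the intake', those steps are: 'load the panel', 'seal the bracket' — 2 in total.
So at minimum 2 steps come before 'verify the intake', putting 'verify the intake' no earlier than position 3. That position is achievable by scheduling exactly those predecessors first.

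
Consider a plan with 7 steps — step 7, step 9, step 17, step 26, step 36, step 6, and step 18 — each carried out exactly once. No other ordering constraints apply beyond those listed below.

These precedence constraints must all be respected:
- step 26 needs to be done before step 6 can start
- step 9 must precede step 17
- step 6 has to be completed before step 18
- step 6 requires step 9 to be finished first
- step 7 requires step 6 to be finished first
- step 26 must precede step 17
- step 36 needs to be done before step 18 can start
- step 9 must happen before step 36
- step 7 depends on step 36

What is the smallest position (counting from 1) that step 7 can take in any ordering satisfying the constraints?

5

Every step that must precede step 7 has to come before it. Tracing all chains that end at step 7, those steps are: step 9, step 26, step 36, step 6 — 4 in total.
So at minimum 4 steps come before step 7, putting step 7 no earlier than position 5. That position is achievable by scheduling exactly those predecessors first.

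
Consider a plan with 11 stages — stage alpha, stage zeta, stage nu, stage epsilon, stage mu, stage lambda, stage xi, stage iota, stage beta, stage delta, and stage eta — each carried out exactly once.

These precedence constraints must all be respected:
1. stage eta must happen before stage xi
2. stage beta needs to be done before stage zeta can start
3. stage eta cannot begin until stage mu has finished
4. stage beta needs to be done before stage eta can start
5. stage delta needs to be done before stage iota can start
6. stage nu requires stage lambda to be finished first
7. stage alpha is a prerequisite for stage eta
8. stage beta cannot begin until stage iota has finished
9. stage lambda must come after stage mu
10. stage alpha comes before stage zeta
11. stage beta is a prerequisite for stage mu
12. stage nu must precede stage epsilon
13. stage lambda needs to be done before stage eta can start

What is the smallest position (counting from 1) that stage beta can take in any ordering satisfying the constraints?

3

Working backwards through the constraints from stage beta, its full set of required predecessors is stage iota, stage delta — 2 of them.
So at minimum 2 stages come before stage beta, putting stage beta no earlier than position 3. That position is achievable by scheduling exactly those predecessors first.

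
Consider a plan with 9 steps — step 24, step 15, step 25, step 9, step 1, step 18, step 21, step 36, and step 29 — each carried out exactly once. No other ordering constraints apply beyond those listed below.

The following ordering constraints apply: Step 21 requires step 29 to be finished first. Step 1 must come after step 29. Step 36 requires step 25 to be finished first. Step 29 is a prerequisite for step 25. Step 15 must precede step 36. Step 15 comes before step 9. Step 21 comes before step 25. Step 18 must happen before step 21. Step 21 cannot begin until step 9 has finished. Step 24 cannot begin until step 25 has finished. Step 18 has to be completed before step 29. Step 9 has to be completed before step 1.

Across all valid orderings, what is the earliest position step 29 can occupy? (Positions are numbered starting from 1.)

Working backwards through the constraints from step 29, its only required predecessor is step 18.
So at minimum 1 step comes before step 29, putting step 29 no earlier than position 2. That position is achievable by scheduling exactly that predecessor first.

2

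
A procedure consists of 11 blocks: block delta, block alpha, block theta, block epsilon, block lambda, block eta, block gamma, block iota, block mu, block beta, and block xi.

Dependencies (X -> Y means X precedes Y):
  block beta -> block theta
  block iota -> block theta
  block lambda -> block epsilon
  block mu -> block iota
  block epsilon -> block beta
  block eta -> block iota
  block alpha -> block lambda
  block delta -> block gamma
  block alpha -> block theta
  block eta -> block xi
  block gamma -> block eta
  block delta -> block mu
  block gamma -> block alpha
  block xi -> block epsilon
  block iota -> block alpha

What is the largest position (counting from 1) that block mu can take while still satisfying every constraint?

5

The blocks that are forced after block mu, directly or by a chain of constraints, are block alpha, block theta, block epsilon, block lambda, block iota, block beta. That's 6 blocks.
With 6 mandatory successors out of 11 blocks total, the latest slot for block mu is 11−6 = 5, and it's reachable by doing all non-successors before block mu.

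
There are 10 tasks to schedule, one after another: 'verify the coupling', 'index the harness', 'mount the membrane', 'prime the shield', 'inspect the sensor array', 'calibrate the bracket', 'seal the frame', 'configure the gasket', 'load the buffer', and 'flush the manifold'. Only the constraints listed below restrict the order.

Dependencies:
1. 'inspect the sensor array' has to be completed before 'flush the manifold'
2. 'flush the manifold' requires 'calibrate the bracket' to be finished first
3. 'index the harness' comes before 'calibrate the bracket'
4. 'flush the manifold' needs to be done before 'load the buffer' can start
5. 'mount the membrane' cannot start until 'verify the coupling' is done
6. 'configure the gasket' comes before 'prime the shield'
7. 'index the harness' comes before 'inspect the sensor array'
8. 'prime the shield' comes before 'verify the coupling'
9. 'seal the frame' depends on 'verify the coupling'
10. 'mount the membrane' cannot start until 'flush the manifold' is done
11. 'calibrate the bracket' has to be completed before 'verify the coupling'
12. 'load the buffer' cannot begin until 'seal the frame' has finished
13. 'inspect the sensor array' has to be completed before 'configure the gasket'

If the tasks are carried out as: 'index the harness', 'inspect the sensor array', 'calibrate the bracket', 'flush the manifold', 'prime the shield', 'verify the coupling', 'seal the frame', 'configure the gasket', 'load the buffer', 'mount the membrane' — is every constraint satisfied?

No

In the proposed order, 'prime the shield' appears before 'configure the gasket'.
But one of the constraints requires 'configure the gasket' before 'prime the shield', so this ordering violates it.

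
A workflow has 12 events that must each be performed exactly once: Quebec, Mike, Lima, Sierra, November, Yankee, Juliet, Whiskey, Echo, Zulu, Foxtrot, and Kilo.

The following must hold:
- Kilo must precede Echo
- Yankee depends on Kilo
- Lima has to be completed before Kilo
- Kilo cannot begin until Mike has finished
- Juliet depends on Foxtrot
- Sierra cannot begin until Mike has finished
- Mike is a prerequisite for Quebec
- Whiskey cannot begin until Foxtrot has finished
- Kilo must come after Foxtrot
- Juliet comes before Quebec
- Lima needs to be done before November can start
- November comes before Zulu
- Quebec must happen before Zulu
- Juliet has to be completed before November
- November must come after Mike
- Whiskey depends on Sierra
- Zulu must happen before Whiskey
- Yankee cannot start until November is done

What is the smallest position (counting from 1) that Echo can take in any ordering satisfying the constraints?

5

Working backwards through the constraints from Echo, its full set of required predecessors is Mike, Lima, Foxtrot, Kilo — 4 of them.
So at minimum 4 events come before Echo, putting Echo no earlier than position 5. That position is achievable by scheduling exactly those predecessors first.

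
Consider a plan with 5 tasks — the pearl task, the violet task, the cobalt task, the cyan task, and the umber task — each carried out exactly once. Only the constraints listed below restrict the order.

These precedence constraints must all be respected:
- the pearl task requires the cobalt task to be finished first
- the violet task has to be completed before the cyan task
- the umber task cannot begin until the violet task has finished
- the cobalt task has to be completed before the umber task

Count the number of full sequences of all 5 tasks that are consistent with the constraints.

16

2 tasks have no prerequisites (the violet task, the cobalt task), so any of them could come first.
Counting all ways to extend the partial order to a total order gives 16.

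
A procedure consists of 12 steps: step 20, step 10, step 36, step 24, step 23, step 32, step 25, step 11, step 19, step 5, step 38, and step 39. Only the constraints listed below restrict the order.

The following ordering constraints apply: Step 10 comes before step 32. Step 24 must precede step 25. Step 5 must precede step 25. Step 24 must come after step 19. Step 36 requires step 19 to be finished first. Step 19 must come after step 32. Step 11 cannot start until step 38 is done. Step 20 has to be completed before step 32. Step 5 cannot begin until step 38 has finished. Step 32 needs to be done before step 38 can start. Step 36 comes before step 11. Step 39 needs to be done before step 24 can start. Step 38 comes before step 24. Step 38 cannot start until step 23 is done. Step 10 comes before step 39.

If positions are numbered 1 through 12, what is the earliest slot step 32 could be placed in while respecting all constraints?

3

Working backwards through the constraints from step 32, its full set of required predecessors is step 20, step 10 — 2 of them.
So at minimum 2 steps come before step 32, putting step 32 no earlier than position 3. That position is achievable by scheduling exactly those predecessors first.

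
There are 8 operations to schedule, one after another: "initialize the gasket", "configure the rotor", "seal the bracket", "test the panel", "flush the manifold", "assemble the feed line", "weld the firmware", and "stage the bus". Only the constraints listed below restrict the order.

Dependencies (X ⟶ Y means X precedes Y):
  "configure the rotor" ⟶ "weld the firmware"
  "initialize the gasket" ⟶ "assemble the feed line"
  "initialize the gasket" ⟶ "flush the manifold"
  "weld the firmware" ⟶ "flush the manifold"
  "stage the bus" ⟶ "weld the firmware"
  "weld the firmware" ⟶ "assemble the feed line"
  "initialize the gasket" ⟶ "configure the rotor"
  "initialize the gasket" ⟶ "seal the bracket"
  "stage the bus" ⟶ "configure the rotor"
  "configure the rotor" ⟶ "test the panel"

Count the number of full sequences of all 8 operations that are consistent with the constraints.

104

2 operations have no prerequisites ("initialize the gasket", "stage the bus"), so any of them could come first.
Enumerating by repeatedly choosing an available operation (one whose prerequisites are all placed) gives 104 distinct complete orderings.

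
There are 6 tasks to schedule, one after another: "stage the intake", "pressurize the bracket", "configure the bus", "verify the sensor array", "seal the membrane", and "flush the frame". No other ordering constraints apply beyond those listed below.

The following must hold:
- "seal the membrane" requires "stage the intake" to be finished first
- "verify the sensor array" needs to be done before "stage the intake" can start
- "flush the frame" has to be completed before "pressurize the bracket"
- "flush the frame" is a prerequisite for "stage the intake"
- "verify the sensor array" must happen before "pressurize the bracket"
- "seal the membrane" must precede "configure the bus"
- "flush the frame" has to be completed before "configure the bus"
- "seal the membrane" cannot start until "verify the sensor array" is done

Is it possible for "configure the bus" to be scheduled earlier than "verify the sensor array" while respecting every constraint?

Following "verify the sensor array" → "seal the membrane" → "configure the bus", "verify the sensor array" must precede "configure the bus" in every valid ordering.
So no valid ordering can have "configure the bus" before "verify the sensor array".

No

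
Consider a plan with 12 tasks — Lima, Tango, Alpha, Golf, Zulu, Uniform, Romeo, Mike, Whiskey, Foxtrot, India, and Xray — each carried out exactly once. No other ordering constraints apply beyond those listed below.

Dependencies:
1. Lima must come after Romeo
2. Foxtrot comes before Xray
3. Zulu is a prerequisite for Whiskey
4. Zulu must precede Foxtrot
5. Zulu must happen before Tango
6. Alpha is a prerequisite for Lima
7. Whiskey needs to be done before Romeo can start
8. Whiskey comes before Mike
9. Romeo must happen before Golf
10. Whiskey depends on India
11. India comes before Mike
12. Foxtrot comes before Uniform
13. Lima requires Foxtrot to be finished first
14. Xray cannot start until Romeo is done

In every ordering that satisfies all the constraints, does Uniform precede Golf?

No

No chain of constraints connects Uniform to Golf in either direction.
A valid ordering placing Golf before Uniform exists, so the answer is no.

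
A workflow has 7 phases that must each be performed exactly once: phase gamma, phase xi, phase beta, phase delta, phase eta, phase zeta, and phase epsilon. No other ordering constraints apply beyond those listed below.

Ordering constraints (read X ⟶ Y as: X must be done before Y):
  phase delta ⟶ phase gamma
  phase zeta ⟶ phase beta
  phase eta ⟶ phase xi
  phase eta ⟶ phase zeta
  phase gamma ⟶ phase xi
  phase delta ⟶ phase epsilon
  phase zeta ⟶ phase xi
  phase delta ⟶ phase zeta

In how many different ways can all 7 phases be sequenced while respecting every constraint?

67

The phases with no prerequisites are phase delta, phase eta; any of them can be placed first.
Systematically extending each partial ordering one phase at a time and counting, there are 67 complete orderings.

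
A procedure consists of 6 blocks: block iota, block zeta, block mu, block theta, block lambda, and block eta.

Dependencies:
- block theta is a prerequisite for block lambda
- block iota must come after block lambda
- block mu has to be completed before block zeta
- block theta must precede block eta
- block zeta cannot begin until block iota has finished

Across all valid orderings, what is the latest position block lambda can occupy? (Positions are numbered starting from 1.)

Following every chain forward from block lambda, the blocks that must come later are block iota, block zeta — 2 of them.
With 2 mandatory successors out of 6 blocks total, the latest slot for block lambda is 6−2 = 4, and it's reachable by doing all non-successors before block lambda.

4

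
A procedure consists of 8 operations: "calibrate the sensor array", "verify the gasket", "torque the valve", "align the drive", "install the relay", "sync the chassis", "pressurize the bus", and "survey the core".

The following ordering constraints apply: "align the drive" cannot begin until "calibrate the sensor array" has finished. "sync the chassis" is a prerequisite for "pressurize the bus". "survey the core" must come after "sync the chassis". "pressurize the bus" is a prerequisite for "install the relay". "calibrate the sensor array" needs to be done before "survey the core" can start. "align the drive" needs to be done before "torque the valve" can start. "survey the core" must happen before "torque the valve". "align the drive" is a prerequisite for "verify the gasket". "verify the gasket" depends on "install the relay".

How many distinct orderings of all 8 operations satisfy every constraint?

2 operations have no prerequisites ("calibrate the sensor array", "sync the chassis"), so any of them could come first.
Enumerating by repeatedly choosing an available operation (one whose prerequisites are all placed) gives 101 distinct complete orderings.

101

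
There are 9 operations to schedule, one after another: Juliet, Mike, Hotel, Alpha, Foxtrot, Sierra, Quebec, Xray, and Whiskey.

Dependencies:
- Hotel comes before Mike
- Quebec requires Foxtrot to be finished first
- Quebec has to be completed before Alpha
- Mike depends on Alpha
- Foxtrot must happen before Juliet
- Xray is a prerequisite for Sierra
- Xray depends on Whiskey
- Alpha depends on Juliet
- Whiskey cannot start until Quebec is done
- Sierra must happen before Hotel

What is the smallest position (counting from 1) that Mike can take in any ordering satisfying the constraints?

9

Working backwards through the constraints from Mike, its full set of required predecessors is Juliet, Hotel, Alpha, Foxtrot, Sierra, Quebec, Xray, Whiskey — 8 of them.
With 8 mandatory predecessors, the earliest Mike can sit is position 8+1 = 9, and placing just those 8 first achieves it.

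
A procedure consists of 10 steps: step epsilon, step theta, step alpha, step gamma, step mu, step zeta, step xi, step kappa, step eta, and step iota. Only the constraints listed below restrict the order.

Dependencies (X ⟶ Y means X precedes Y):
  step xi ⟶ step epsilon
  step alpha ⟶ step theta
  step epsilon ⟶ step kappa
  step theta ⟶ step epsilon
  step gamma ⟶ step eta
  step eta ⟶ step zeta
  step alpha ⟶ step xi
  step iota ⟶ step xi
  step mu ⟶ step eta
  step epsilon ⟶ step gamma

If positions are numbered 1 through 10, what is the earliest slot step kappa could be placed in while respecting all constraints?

Working backwards through the constraints from step kappa, its full set of required predecessors is step epsilon, step theta, step alpha, step xi, step iota — 5 of them.
With 5 mandatory predecessors, the earliest step kappa can sit is position 5+1 = 6, and placing just those 5 first achieves it.

6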